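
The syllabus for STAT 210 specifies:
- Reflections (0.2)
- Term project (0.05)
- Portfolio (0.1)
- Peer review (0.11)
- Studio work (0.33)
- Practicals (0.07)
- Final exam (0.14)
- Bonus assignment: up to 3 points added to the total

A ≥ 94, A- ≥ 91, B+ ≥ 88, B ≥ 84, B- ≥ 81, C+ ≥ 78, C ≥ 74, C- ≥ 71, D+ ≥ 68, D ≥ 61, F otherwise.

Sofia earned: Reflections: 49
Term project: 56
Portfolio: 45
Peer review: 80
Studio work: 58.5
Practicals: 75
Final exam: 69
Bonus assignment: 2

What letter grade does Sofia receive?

Weighted total:
  Reflections 49 × 0.2 = 9.8
  Term project 56 × 0.05 = 2.8
  Portfolio 45 × 0.1 = 4.5
  Peer review 80 × 0.11 = 8.8
  Studio work 58.5 × 0.33 = 19.305
  Practicals 75 × 0.07 = 5.25
  Final exam 69 × 0.14 = 9.66
Sum = 60.115
Bonus assignment: 60.115 + 2 = 62.115
62.115 is ≥ 61 and < 68 → D

D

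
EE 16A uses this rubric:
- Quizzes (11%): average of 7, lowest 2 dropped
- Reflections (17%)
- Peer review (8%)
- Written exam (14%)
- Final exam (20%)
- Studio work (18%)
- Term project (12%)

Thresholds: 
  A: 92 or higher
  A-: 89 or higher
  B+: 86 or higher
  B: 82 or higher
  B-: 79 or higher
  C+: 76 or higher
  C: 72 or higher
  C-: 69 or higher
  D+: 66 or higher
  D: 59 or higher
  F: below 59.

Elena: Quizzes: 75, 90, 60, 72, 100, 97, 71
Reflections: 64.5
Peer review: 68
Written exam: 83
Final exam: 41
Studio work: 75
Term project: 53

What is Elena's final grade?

D

Quizzes: drop 60, 71 → average of remaining 5 = 434/5 = 86.8
Weighted total:
  Quizzes 86.8 × 0.11 = 9.548
  Reflections 64.5 × 0.17 = 10.965
  Peer review 68 × 0.08 = 5.44
  Written exam 83 × 0.14 = 11.62
  Final exam 41 × 0.2 = 8.2
  Studio work 75 × 0.18 = 13.5
  Term project 53 × 0.12 = 6.36
Sum = 65.633
65.633 is ≥ 59 and < 66 → D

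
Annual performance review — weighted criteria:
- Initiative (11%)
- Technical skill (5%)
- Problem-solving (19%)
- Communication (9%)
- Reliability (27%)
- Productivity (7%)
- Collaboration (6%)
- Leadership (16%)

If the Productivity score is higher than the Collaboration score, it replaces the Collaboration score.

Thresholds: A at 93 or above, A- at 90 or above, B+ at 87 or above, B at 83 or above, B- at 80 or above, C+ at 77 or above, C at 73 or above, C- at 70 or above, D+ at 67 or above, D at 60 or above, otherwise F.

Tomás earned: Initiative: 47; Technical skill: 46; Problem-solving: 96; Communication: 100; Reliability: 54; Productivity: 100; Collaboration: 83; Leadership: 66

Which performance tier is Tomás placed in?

C-

Productivity (100) > Collaboration (83), so Collaboration counts as 100.
Weighted total:
  Initiative 47 × 0.11 = 5.17
  Technical skill 46 × 0.05 = 2.3
  Problem-solving 96 × 0.19 = 18.24
  Communication 100 × 0.09 = 9
  Reliability 54 × 0.27 = 14.58
  Productivity 100 × 0.07 = 7
  Collaboration 100 × 0.06 = 6
  Leadership 66 × 0.16 = 10.56
Sum = 72.85
72.85 is ≥ 70 and < 73 → C-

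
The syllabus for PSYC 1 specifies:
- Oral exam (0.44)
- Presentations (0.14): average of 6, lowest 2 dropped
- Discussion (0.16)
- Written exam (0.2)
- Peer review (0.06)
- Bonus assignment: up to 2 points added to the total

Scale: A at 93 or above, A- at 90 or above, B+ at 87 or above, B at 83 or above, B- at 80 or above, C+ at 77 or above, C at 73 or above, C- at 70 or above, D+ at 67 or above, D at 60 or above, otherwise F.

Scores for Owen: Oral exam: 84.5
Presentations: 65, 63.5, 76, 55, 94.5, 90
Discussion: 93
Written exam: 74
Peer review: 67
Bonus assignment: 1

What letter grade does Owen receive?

B

Presentations: drop 55, 63.5 → average of remaining 4 = 325.5/4 = 81.375
Weighted total:
  Oral exam 84.5 × 0.44 = 37.18
  Presentations 81.375 × 0.14 = 11.3925
  Discussion 93 × 0.16 = 14.88
  Written exam 74 × 0.2 = 14.8
  Peer review 67 × 0.06 = 4.02
Sum = 82.2725
Bonus assignment: 82.2725 + 1 = 83.2725
83.2725 is ≥ 83 and < 87 → B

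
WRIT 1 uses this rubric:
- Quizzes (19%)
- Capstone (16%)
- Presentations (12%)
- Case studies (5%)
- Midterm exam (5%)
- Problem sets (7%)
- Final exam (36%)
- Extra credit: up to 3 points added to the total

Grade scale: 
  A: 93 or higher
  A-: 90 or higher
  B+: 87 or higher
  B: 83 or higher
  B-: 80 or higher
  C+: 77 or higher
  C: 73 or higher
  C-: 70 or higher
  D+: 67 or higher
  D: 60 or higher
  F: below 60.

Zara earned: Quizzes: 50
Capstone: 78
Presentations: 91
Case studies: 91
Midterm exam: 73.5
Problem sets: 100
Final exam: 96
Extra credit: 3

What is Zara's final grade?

Weighted total:
  Quizzes 50 × 0.19 = 9.5
  Capstone 78 × 0.16 = 12.48
  Presentations 91 × 0.12 = 10.92
  Case studies 91 × 0.05 = 4.55
  Midterm exam 73.5 × 0.05 = 3.675
  Problem sets 100 × 0.07 = 7
  Final exam 96 × 0.36 = 34.56
Sum = 82.685
Extra credit: 82.685 + 3 = 85.685
85.685 is ≥ 83 and < 87 → B

B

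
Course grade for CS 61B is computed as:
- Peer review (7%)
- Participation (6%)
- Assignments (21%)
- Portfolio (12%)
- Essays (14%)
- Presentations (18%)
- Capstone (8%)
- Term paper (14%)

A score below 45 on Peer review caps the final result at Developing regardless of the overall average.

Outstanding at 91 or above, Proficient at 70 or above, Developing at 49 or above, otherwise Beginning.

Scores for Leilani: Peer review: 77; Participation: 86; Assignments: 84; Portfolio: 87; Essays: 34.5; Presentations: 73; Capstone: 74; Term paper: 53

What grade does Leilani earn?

Developing

Peer review score 77 ≥ 45: minimum met.
Weighted total:
  Peer review 77 × 0.07 = 5.39
  Participation 86 × 0.06 = 5.16
  Assignments 84 × 0.21 = 17.64
  Portfolio 87 × 0.12 = 10.44
  Essays 34.5 × 0.14 = 4.83
  Presentations 73 × 0.18 = 13.14
  Capstone 74 × 0.08 = 5.92
  Term paper 53 × 0.14 = 7.42
Sum = 69.94
69.94 is ≥ 49 and < 70 → Developing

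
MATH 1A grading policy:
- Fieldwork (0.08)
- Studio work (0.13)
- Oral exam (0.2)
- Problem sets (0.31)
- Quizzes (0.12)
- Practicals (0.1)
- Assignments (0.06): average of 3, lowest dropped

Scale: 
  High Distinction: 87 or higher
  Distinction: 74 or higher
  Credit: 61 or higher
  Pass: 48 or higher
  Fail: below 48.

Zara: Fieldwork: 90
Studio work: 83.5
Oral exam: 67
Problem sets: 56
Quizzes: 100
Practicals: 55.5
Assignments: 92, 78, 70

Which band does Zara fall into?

Assignments: drop 70 → average of remaining 2 = 170/2 = 85
Weighted total:
  Fieldwork 90 × 0.08 = 7.2
  Studio work 83.5 × 0.13 = 10.855
  Oral exam 67 × 0.2 = 13.4
  Problem sets 56 × 0.31 = 17.36
  Quizzes 100 × 0.12 = 12
  Practicals 55.5 × 0.1 = 5.55
  Assignments 85 × 0.06 = 5.1
Sum = 71.465
71.465 is ≥ 61 and < 74 → Credit

Credit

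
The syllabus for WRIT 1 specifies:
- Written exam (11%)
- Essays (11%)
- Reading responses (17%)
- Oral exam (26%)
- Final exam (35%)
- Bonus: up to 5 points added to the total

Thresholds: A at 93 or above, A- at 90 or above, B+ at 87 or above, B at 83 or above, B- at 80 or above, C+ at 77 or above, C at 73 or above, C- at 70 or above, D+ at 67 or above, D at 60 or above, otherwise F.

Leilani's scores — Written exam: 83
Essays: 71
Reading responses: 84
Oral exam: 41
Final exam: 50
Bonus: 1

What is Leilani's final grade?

D

Weighted total:
  Written exam 83 × 0.11 = 9.13
  Essays 71 × 0.11 = 7.81
  Reading responses 84 × 0.17 = 14.28
  Oral exam 41 × 0.26 = 10.66
  Final exam 50 × 0.35 = 17.5
Sum = 59.38
Bonus: 59.38 + 1 = 60.38
60.38 is ≥ 60 and < 67 → D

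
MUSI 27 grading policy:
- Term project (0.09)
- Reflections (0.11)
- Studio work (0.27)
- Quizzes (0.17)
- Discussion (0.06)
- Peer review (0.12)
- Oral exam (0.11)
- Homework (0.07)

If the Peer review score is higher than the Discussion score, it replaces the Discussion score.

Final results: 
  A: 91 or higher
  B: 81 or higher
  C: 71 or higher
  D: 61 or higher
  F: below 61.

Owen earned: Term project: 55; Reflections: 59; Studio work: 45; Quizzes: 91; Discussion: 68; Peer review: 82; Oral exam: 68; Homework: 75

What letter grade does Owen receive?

Peer review (82) > Discussion (68), so Discussion counts as 82.
Weighted total:
  Term project 55 × 0.09 = 4.95
  Reflections 59 × 0.11 = 6.49
  Studio work 45 × 0.27 = 12.15
  Quizzes 91 × 0.17 = 15.47
  Discussion 82 × 0.06 = 4.92
  Peer review 82 × 0.12 = 9.84
  Oral exam 68 × 0.11 = 7.48
  Homework 75 × 0.07 = 5.25
Sum = 66.55
66.55 is ≥ 61 and < 71 → D

D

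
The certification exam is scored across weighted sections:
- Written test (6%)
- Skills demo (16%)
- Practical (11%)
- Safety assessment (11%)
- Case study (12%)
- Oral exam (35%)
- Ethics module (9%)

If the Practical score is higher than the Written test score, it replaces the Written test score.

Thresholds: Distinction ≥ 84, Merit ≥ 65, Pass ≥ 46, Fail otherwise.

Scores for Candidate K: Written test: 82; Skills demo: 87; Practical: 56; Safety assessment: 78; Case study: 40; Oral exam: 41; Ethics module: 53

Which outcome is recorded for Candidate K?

Practical (56) ≤ Written test (82), so Written test stays at 82.
Weighted total:
  Written test 82 × 0.06 = 4.92
  Skills demo 87 × 0.16 = 13.92
  Practical 56 × 0.11 = 6.16
  Safety assessment 78 × 0.11 = 8.58
  Case study 40 × 0.12 = 4.8
  Oral exam 41 × 0.35 = 14.35
  Ethics module 53 × 0.09 = 4.77
Sum = 57.5
57.5 is ≥ 46 and < 65 → Pass

Pass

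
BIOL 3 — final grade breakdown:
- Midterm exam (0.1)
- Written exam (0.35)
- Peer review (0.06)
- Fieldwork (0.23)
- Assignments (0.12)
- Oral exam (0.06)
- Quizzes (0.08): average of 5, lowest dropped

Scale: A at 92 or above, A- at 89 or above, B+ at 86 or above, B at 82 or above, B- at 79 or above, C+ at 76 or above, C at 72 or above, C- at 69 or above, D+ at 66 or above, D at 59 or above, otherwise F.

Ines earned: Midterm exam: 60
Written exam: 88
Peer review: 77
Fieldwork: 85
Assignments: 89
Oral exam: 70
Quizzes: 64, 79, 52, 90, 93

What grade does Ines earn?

Quizzes: drop 52 → average of remaining 4 = 326/4 = 81.5
Weighted total:
  Midterm exam 60 × 0.1 = 6
  Written exam 88 × 0.35 = 30.8
  Peer review 77 × 0.06 = 4.62
  Fieldwork 85 × 0.23 = 19.55
  Assignments 89 × 0.12 = 10.68
  Oral exam 70 × 0.06 = 4.2
  Quizzes 81.5 × 0.08 = 6.52
Sum = 82.37
82.37 is ≥ 82 and < 86 → B

B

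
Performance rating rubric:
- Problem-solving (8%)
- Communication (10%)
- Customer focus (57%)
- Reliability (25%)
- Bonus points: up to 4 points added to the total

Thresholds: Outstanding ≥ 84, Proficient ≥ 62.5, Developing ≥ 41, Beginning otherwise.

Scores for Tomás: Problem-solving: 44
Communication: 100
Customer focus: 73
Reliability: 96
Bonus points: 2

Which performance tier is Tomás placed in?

Weighted total:
  Problem-solving 44 × 0.08 = 3.52
  Communication 100 × 0.1 = 10
  Customer focus 73 × 0.57 = 41.61
  Reliability 96 × 0.25 = 24
Sum = 79.13
Bonus points: 79.13 + 2 = 81.13
81.13 is ≥ 62.5 and < 84 → Proficient

Proficient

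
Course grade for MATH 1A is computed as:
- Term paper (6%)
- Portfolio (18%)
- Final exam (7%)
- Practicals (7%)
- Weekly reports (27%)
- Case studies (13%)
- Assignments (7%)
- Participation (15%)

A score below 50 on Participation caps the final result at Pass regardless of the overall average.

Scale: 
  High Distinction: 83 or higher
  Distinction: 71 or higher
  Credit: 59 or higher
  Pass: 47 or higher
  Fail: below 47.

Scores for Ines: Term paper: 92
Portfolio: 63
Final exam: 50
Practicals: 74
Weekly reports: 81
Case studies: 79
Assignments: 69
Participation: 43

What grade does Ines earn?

Participation score 43 < 50: minimum not met.
Weighted total:
  Term paper 92 × 0.06 = 5.52
  Portfolio 63 × 0.18 = 11.34
  Final exam 50 × 0.07 = 3.5
  Practicals 74 × 0.07 = 5.18
  Weekly reports 81 × 0.27 = 21.87
  Case studies 79 × 0.13 = 10.27
  Assignments 69 × 0.07 = 4.83
  Participation 43 × 0.15 = 6.45
Sum = 68.96
68.96 would be Credit; cap at Pass applies → Pass.

Pass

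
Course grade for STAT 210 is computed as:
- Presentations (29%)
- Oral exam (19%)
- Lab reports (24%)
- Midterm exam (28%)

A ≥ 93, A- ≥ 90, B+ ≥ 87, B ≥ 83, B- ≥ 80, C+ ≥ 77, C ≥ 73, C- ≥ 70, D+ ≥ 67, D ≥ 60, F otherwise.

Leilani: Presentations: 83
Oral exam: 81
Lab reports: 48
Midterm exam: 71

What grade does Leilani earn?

C-

Weighted total:
  Presentations 83 × 0.29 = 24.07
  Oral exam 81 × 0.19 = 15.39
  Lab reports 48 × 0.24 = 11.52
  Midterm exam 71 × 0.28 = 19.88
Sum = 70.86
70.86 is ≥ 70 and < 73 → C-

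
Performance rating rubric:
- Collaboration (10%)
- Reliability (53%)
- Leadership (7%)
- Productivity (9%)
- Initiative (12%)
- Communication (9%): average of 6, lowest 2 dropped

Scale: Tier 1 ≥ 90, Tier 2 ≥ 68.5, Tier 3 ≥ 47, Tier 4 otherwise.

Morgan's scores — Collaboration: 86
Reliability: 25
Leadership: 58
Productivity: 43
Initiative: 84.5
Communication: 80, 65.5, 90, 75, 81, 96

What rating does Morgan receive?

Tier 3

Communication: drop 65.5, 75 → average of remaining 4 = 347/4 = 86.75
Weighted total:
  Collaboration 86 × 0.1 = 8.6
  Reliability 25 × 0.53 = 13.25
  Leadership 58 × 0.07 = 4.06
  Productivity 43 × 0.09 = 3.87
  Initiative 84.5 × 0.12 = 10.14
  Communication 86.75 × 0.09 = 7.8075
Sum = 47.7275
47.7275 is ≥ 47 and < 68.5 → Tier 3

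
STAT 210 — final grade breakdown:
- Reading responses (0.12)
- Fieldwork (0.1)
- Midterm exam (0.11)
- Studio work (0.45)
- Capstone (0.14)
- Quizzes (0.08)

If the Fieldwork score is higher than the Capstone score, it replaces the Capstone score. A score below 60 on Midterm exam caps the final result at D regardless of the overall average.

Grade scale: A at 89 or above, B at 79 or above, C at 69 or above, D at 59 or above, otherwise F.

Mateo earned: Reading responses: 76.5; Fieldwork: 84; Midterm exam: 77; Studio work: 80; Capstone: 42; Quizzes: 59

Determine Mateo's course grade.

C

Fieldwork (84) > Capstone (42), so Capstone counts as 84.
Midterm exam score 77 ≥ 60: minimum met.
Weighted total:
  Reading responses 76.5 × 0.12 = 9.18
  Fieldwork 84 × 0.1 = 8.4
  Midterm exam 77 × 0.11 = 8.47
  Studio work 80 × 0.45 = 36
  Capstone 84 × 0.14 = 11.76
  Quizzes 59 × 0.08 = 4.72
Sum = 78.53
78.53 is ≥ 69 and < 79 → C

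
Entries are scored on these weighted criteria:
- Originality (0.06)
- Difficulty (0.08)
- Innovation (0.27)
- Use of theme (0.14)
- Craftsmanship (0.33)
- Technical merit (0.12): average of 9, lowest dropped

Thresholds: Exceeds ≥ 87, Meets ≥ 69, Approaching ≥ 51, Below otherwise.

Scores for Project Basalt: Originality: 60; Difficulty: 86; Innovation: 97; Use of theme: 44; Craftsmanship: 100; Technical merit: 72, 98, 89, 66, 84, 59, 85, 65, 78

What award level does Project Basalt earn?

Meets

Technical merit: drop 59 → average of remaining 8 = 637/8 = 79.625
Weighted total:
  Originality 60 × 0.06 = 3.6
  Difficulty 86 × 0.08 = 6.88
  Innovation 97 × 0.27 = 26.19
  Use of theme 44 × 0.14 = 6.16
  Craftsmanship 100 × 0.33 = 33
  Technical merit 79.625 × 0.12 = 9.555
Sum = 85.385
85.385 is ≥ 69 and < 87 → Meets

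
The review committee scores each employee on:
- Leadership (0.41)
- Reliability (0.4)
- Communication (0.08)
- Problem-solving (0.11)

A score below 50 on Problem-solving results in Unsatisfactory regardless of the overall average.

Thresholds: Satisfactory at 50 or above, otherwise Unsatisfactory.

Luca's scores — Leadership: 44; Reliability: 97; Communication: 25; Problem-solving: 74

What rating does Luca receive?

Problem-solving score 74 ≥ 50: minimum met.
Weighted total:
  Leadership 44 × 0.41 = 18.04
  Reliability 97 × 0.4 = 38.8
  Communication 25 × 0.08 = 2
  Problem-solving 74 × 0.11 = 8.14
Sum = 66.98
66.98 ≥ 50 → Satisfactory

Satisfactory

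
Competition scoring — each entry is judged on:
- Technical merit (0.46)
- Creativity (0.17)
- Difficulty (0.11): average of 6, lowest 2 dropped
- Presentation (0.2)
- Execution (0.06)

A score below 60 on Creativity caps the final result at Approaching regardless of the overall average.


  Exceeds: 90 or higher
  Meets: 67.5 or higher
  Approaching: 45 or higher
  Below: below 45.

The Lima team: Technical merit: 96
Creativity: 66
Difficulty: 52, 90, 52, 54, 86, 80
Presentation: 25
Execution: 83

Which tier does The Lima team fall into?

Meets

Difficulty: drop 52, 52 → average of remaining 4 = 310/4 = 77.5
Creativity score 66 ≥ 60: minimum met.
Weighted total:
  Technical merit 96 × 0.46 = 44.16
  Creativity 66 × 0.17 = 11.22
  Difficulty 77.5 × 0.11 = 8.525
  Presentation 25 × 0.2 = 5
  Execution 83 × 0.06 = 4.98
Sum = 73.885
73.885 is ≥ 67.5 and < 90 → Meets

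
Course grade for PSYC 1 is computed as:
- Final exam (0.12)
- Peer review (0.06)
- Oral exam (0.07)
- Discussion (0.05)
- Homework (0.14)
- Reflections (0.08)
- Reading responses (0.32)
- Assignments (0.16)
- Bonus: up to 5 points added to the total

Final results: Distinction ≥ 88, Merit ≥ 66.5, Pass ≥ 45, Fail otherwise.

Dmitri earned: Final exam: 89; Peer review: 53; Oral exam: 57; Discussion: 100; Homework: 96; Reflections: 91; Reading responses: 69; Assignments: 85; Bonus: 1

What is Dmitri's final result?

Weighted total:
  Final exam 89 × 0.12 = 10.68
  Peer review 53 × 0.06 = 3.18
  Oral exam 57 × 0.07 = 3.99
  Discussion 100 × 0.05 = 5
  Homework 96 × 0.14 = 13.44
  Reflections 91 × 0.08 = 7.28
  Reading responses 69 × 0.32 = 22.08
  Assignments 85 × 0.16 = 13.6
Sum = 79.25
Bonus: 79.25 + 1 = 80.25
80.25 is ≥ 66.5 and < 88 → Merit

Merit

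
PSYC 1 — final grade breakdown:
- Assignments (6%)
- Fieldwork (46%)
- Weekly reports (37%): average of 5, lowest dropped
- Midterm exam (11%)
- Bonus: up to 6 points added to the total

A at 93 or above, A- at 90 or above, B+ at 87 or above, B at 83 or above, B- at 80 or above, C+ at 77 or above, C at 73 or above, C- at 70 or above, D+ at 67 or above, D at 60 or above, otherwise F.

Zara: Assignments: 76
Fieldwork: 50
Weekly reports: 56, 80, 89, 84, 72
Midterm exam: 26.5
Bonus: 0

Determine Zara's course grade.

D

Weekly reports: drop 56 → average of remaining 4 = 325/4 = 81.25
Weighted total:
  Assignments 76 × 0.06 = 4.56
  Fieldwork 50 × 0.46 = 23
  Weekly reports 81.25 × 0.37 = 30.0625
  Midterm exam 26.5 × 0.11 = 2.915
Sum = 60.5375
Bonus: 60.5375 + 0 = 60.5375
60.5375 is ≥ 60 and < 67 → D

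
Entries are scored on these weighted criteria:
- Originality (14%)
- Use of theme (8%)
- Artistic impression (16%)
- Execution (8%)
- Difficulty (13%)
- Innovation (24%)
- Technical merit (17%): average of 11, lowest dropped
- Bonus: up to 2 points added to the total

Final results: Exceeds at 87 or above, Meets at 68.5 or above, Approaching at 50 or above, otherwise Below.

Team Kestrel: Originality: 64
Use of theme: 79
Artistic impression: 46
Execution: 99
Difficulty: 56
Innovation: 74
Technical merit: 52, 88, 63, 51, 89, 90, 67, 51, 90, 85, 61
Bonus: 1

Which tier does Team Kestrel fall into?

Technical merit: drop 51 → average of remaining 10 = 736/10 = 73.6
Weighted total:
  Originality 64 × 0.14 = 8.96
  Use of theme 79 × 0.08 = 6.32
  Artistic impression 46 × 0.16 = 7.36
  Execution 99 × 0.08 = 7.92
  Difficulty 56 × 0.13 = 7.28
  Innovation 74 × 0.24 = 17.76
  Technical merit 73.6 × 0.17 = 12.512
Sum = 68.112
Bonus: 68.112 + 1 = 69.112
69.112 is ≥ 68.5 and < 87 → Meets

Meets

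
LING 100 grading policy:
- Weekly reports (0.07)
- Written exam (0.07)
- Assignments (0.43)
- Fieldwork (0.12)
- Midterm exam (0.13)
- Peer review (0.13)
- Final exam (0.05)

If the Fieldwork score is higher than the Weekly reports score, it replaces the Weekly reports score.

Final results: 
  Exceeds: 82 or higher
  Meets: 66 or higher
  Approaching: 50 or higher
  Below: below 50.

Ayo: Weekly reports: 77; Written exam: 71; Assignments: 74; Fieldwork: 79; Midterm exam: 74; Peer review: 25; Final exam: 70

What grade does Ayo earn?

Fieldwork (79) > Weekly reports (77), so Weekly reports counts as 79.
Weighted total:
  Weekly reports 79 × 0.07 = 5.53
  Written exam 71 × 0.07 = 4.97
  Assignments 74 × 0.43 = 31.82
  Fieldwork 79 × 0.12 = 9.48
  Midterm exam 74 × 0.13 = 9.62
  Peer review 25 × 0.13 = 3.25
  Final exam 70 × 0.05 = 3.5
Sum = 68.17
68.17 is ≥ 66 and < 82 → Meets

Meets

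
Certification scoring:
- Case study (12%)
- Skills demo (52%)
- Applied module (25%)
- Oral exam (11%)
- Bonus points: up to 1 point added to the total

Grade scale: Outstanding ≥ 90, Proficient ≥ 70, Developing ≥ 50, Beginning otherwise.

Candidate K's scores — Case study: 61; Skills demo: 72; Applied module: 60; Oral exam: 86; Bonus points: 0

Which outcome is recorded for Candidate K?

Weighted total:
  Case study 61 × 0.12 = 7.32
  Skills demo 72 × 0.52 = 37.44
  Applied module 60 × 0.25 = 15
  Oral exam 86 × 0.11 = 9.46
Sum = 69.22
Bonus points: 69.22 + 0 = 69.22
69.22 is ≥ 50 and < 70 → Developing

Developing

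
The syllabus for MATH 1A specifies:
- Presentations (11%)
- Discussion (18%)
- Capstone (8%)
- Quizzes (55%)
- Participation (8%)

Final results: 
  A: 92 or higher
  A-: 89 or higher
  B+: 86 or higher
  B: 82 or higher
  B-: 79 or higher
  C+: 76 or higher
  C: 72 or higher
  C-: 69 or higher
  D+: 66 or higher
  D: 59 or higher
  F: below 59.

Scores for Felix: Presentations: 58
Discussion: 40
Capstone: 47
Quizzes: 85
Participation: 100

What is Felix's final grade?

C

Weighted total:
  Presentations 58 × 0.11 = 6.38
  Discussion 40 × 0.18 = 7.2
  Capstone 47 × 0.08 = 3.76
  Quizzes 85 × 0.55 = 46.75
  Participation 100 × 0.08 = 8
Sum = 72.09
72.09 is ≥ 72 and < 76 → C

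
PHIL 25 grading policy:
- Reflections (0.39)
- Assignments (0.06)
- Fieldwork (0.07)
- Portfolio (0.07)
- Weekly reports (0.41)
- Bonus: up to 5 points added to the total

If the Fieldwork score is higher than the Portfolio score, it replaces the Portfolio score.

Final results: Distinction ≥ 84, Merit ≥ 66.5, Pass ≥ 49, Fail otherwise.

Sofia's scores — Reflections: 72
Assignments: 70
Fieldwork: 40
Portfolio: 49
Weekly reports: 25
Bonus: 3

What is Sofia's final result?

Pass

Fieldwork (40) ≤ Portfolio (49), so Portfolio stays at 49.
Weighted total:
  Reflections 72 × 0.39 = 28.08
  Assignments 70 × 0.06 = 4.2
  Fieldwork 40 × 0.07 = 2.8
  Portfolio 49 × 0.07 = 3.43
  Weekly reports 25 × 0.41 = 10.25
Sum = 48.76
Bonus: 48.76 + 3 = 51.76
51.76 is ≥ 49 and < 66.5 → Pass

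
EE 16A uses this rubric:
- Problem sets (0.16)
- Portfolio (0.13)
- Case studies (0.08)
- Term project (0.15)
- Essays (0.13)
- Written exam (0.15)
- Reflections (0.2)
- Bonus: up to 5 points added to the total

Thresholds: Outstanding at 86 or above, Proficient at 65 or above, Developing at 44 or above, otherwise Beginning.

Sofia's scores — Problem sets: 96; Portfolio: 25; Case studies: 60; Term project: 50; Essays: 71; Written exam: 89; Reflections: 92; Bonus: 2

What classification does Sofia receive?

Weighted total:
  Problem sets 96 × 0.16 = 15.36
  Portfolio 25 × 0.13 = 3.25
  Case studies 60 × 0.08 = 4.8
  Term project 50 × 0.15 = 7.5
  Essays 71 × 0.13 = 9.23
  Written exam 89 × 0.15 = 13.35
  Reflections 92 × 0.2 = 18.4
Sum = 71.89
Bonus: 71.89 + 2 = 73.89
73.89 is ≥ 65 and < 86 → Proficient

Proficient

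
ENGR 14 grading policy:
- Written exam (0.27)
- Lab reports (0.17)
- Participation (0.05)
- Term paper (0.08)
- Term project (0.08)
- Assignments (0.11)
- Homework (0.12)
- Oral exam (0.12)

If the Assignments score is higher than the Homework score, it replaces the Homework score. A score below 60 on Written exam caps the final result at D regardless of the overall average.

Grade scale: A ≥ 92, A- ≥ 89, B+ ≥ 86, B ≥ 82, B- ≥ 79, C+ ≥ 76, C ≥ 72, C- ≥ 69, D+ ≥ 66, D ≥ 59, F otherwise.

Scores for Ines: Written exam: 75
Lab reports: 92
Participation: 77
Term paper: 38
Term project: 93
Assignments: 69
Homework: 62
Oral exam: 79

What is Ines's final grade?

C

Assignments (69) > Homework (62), so Homework counts as 69.
Written exam score 75 ≥ 60: minimum met.
Weighted total:
  Written exam 75 × 0.27 = 20.25
  Lab reports 92 × 0.17 = 15.64
  Participation 77 × 0.05 = 3.85
  Term paper 38 × 0.08 = 3.04
  Term project 93 × 0.08 = 7.44
  Assignments 69 × 0.11 = 7.59
  Homework 69 × 0.12 = 8.28
  Oral exam 79 × 0.12 = 9.48
Sum = 75.57
75.57 is ≥ 72 and < 76 → C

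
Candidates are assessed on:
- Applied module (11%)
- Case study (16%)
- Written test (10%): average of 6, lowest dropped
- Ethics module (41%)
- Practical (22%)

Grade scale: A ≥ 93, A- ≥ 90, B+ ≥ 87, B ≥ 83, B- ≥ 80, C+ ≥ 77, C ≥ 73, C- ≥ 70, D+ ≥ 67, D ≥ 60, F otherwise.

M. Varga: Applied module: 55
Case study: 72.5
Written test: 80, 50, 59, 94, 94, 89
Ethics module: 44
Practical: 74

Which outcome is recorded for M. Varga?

Written test: drop 50 → average of remaining 5 = 416/5 = 83.2
Weighted total:
  Applied module 55 × 0.11 = 6.05
  Case study 72.5 × 0.16 = 11.6
  Written test 83.2 × 0.1 = 8.32
  Ethics module 44 × 0.41 = 18.04
  Practical 74 × 0.22 = 16.28
Sum = 60.29
60.29 is ≥ 60 and < 67 → D

D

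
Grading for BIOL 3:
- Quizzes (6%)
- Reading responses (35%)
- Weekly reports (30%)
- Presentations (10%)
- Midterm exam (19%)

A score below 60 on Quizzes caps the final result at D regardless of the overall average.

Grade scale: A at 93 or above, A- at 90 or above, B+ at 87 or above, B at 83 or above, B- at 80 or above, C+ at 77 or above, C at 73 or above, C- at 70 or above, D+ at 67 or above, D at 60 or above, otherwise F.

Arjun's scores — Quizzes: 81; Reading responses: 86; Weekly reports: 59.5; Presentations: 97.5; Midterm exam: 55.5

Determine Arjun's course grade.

C

Quizzes score 81 ≥ 60: minimum met.
Weighted total:
  Quizzes 81 × 0.06 = 4.86
  Reading responses 86 × 0.35 = 30.1
  Weekly reports 59.5 × 0.3 = 17.85
  Presentations 97.5 × 0.1 = 9.75
  Midterm exam 55.5 × 0.19 = 10.545
Sum = 73.105
73.105 is ≥ 73 and < 77 → C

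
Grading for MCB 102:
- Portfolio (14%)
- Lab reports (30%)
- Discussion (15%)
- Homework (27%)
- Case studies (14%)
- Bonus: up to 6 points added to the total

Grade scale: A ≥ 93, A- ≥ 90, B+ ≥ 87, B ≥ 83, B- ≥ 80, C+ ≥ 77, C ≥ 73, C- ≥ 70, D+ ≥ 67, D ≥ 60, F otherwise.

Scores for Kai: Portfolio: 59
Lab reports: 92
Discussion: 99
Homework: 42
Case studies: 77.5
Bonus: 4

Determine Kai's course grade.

C

Weighted total:
  Portfolio 59 × 0.14 = 8.26
  Lab reports 92 × 0.3 = 27.6
  Discussion 99 × 0.15 = 14.85
  Homework 42 × 0.27 = 11.34
  Case studies 77.5 × 0.14 = 10.85
Sum = 72.9
Bonus: 72.9 + 4 = 76.9
76.9 is ≥ 73 and < 77 → C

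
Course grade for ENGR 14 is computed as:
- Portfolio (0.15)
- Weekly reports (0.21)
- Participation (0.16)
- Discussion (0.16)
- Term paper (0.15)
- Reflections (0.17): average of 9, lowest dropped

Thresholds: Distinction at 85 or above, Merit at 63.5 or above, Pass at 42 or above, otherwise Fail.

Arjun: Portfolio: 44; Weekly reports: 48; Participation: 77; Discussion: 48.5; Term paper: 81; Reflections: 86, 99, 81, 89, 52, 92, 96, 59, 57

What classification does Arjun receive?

Reflections: drop 52 → average of remaining 8 = 659/8 = 82.375
Weighted total:
  Portfolio 44 × 0.15 = 6.6
  Weekly reports 48 × 0.21 = 10.08
  Participation 77 × 0.16 = 12.32
  Discussion 48.5 × 0.16 = 7.76
  Term paper 81 × 0.15 = 12.15
  Reflections 82.375 × 0.17 = 14.00375
Sum = 62.91375
62.91375 is ≥ 42 and < 63.5 → Pass

Pass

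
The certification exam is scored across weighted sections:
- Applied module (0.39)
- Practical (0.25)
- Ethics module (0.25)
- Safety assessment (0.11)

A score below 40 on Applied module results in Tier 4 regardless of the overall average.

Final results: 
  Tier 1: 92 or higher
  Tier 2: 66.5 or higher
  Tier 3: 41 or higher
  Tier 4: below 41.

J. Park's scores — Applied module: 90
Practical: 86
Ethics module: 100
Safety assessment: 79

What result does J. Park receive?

Applied module score 90 ≥ 40: minimum met.
Weighted total:
  Applied module 90 × 0.39 = 35.1
  Practical 86 × 0.25 = 21.5
  Ethics module 100 × 0.25 = 25
  Safety assessment 79 × 0.11 = 8.69
Sum = 90.29
90.29 is ≥ 66.5 and < 92 → Tier 2

Tier 2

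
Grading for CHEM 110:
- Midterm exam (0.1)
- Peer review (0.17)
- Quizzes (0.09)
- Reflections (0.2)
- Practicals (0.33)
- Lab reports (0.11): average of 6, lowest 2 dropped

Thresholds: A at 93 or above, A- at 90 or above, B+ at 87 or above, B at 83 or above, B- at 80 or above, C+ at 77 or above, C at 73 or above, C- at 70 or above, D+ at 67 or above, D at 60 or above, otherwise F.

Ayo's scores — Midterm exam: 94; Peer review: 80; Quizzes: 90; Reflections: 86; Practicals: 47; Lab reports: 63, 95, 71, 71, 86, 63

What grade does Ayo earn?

C-

Lab reports: drop 63, 63 → average of remaining 4 = 323/4 = 80.75
Weighted total:
  Midterm exam 94 × 0.1 = 9.4
  Peer review 80 × 0.17 = 13.6
  Quizzes 90 × 0.09 = 8.1
  Reflections 86 × 0.2 = 17.2
  Practicals 47 × 0.33 = 15.51
  Lab reports 80.75 × 0.11 = 8.8825
Sum = 72.6925
72.6925 is ≥ 70 and < 73 → C-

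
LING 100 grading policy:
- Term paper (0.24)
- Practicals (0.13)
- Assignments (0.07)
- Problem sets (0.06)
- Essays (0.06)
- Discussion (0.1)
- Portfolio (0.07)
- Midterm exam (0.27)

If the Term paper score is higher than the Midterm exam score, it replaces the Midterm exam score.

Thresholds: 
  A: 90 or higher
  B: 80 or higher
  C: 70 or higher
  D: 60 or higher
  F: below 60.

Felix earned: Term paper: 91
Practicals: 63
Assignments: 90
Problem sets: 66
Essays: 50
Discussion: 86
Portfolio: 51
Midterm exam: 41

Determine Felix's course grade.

Term paper (91) > Midterm exam (41), so Midterm exam counts as 91.
Weighted total:
  Term paper 91 × 0.24 = 21.84
  Practicals 63 × 0.13 = 8.19
  Assignments 90 × 0.07 = 6.3
  Problem sets 66 × 0.06 = 3.96
  Essays 50 × 0.06 = 3
  Discussion 86 × 0.1 = 8.6
  Portfolio 51 × 0.07 = 3.57
  Midterm exam 91 × 0.27 = 24.57
Sum = 80.03
80.03 is ≥ 80 and < 90 → B

B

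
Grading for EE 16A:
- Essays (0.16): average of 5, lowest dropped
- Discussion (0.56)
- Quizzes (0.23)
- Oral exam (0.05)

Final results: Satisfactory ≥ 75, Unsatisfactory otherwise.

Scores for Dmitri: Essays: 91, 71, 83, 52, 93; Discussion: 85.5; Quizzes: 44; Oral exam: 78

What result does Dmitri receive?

Essays: drop 52 → average of remaining 4 = 338/4 = 84.5
Weighted total:
  Essays 84.5 × 0.16 = 13.52
  Discussion 85.5 × 0.56 = 47.88
  Quizzes 44 × 0.23 = 10.12
  Oral exam 78 × 0.05 = 3.9
Sum = 75.42
75.42 ≥ 75 → Satisfactory

Satisfactory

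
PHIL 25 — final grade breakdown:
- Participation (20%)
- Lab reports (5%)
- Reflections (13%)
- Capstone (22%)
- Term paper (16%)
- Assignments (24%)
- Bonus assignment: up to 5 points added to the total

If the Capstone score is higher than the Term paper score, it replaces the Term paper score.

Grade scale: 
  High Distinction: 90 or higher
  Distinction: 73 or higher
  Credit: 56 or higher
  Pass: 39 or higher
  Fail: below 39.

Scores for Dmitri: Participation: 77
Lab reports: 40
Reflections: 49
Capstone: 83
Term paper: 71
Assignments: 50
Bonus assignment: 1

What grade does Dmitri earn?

Credit

Capstone (83) > Term paper (71), so Term paper counts as 83.
Weighted total:
  Participation 77 × 0.2 = 15.4
  Lab reports 40 × 0.05 = 2
  Reflections 49 × 0.13 = 6.37
  Capstone 83 × 0.22 = 18.26
  Term paper 83 × 0.16 = 13.28
  Assignments 50 × 0.24 = 12
Sum = 67.31
Bonus assignment: 67.31 + 1 = 68.31
68.31 is ≥ 56 and < 73 → Credit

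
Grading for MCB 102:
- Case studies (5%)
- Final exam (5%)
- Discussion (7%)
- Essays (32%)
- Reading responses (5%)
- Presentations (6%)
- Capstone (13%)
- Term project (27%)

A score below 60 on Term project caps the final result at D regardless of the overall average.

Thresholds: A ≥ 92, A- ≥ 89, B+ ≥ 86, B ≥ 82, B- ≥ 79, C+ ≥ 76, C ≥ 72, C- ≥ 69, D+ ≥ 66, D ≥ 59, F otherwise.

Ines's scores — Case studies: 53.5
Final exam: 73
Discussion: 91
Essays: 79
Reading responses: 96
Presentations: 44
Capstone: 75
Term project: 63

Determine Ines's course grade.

C

Term project score 63 ≥ 60: minimum met.
Weighted total:
  Case studies 53.5 × 0.05 = 2.675
  Final exam 73 × 0.05 = 3.65
  Discussion 91 × 0.07 = 6.37
  Essays 79 × 0.32 = 25.28
  Reading responses 96 × 0.05 = 4.8
  Presentations 44 × 0.06 = 2.64
  Capstone 75 × 0.13 = 9.75
  Term project 63 × 0.27 = 17.01
Sum = 72.175
72.175 is ≥ 72 and < 76 → C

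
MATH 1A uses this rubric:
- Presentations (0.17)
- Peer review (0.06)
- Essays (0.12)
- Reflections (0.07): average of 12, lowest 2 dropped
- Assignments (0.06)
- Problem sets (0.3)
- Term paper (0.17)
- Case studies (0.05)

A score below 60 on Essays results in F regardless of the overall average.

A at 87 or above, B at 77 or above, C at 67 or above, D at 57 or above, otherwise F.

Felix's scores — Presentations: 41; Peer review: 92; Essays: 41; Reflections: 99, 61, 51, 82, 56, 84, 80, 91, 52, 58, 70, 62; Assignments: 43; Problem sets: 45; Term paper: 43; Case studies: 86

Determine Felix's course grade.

F

Reflections: drop 51, 52 → average of remaining 10 = 743/10 = 74.3
Essays score 41 < 60: minimum not met.
Weighted total:
  Presentations 41 × 0.17 = 6.97
  Peer review 92 × 0.06 = 5.52
  Essays 41 × 0.12 = 4.92
  Reflections 74.3 × 0.07 = 5.201
  Assignments 43 × 0.06 = 2.58
  Problem sets 45 × 0.3 = 13.5
  Term paper 43 × 0.17 = 7.31
  Case studies 86 × 0.05 = 4.3
Sum = 50.301
Because the Essays minimum was not met, the result is F.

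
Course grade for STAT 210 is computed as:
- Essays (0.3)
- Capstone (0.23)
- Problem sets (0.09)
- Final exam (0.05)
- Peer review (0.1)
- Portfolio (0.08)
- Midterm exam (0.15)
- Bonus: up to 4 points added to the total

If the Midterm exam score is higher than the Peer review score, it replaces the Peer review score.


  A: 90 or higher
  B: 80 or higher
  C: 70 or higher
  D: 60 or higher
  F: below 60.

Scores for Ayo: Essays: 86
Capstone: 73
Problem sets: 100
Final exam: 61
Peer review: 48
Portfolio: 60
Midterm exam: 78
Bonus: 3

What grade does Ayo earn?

Midterm exam (78) > Peer review (48), so Peer review counts as 78.
Weighted total:
  Essays 86 × 0.3 = 25.8
  Capstone 73 × 0.23 = 16.79
  Problem sets 100 × 0.09 = 9
  Final exam 61 × 0.05 = 3.05
  Peer review 78 × 0.1 = 7.8
  Portfolio 60 × 0.08 = 4.8
  Midterm exam 78 × 0.15 = 11.7
Sum = 78.94
Bonus: 78.94 + 3 = 81.94
81.94 is ≥ 80 and < 90 → B

B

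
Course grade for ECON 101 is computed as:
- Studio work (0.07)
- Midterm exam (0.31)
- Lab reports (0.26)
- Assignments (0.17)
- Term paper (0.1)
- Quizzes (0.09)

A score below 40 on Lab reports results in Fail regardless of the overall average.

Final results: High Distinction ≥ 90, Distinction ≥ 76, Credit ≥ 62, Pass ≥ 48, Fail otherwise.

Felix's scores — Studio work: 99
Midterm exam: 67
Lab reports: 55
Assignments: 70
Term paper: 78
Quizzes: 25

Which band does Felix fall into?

Lab reports score 55 ≥ 40: minimum met.
Weighted total:
  Studio work 99 × 0.07 = 6.93
  Midterm exam 67 × 0.31 = 20.77
  Lab reports 55 × 0.26 = 14.3
  Assignments 70 × 0.17 = 11.9
  Term paper 78 × 0.1 = 7.8
  Quizzes 25 × 0.09 = 2.25
Sum = 63.95
63.95 is ≥ 62 and < 76 → Credit

Credit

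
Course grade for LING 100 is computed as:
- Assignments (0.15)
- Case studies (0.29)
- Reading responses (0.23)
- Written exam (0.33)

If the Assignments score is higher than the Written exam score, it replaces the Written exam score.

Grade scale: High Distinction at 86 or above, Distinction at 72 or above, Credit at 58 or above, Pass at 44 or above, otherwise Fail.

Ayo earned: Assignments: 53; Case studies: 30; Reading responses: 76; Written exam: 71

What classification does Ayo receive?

Assignments (53) ≤ Written exam (71), so Written exam stays at 71.
Weighted total:
  Assignments 53 × 0.15 = 7.95
  Case studies 30 × 0.29 = 8.7
  Reading responses 76 × 0.23 = 17.48
  Written exam 71 × 0.33 = 23.43
Sum = 57.56
57.56 is ≥ 44 and < 58 → Pass

Pass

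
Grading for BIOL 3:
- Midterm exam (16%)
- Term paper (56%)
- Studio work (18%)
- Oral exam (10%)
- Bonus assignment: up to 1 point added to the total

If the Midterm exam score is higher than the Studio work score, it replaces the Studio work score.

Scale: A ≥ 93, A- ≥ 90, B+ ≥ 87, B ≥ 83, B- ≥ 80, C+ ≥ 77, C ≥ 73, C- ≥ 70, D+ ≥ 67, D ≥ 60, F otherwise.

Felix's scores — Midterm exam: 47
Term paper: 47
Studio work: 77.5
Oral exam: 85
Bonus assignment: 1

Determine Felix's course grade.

Midterm exam (47) ≤ Studio work (77.5), so Studio work stays at 77.5.
Weighted total:
  Midterm exam 47 × 0.16 = 7.52
  Term paper 47 × 0.56 = 26.32
  Studio work 77.5 × 0.18 = 13.95
  Oral exam 85 × 0.1 = 8.5
Sum = 56.29
Bonus assignment: 56.29 + 1 = 57.29
57.29 < 60 → F

F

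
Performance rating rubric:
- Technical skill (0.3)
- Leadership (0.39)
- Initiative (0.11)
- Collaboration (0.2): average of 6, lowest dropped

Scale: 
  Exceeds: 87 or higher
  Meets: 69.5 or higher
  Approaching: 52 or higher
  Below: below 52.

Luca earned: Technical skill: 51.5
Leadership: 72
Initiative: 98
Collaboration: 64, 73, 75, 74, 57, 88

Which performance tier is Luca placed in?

Approaching

Collaboration: drop 57 → average of remaining 5 = 374/5 = 74.8
Weighted total:
  Technical skill 51.5 × 0.3 = 15.45
  Leadership 72 × 0.39 = 28.08
  Initiative 98 × 0.11 = 10.78
  Collaboration 74.8 × 0.2 = 14.96
Sum = 69.27
69.27 is ≥ 52 and < 69.5 → Approaching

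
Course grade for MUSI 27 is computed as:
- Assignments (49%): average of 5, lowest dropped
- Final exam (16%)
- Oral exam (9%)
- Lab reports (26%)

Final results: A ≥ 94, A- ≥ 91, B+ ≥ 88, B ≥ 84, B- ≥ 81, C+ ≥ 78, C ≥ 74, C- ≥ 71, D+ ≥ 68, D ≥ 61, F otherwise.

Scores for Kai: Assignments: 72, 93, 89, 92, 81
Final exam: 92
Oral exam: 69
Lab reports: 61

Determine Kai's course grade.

Assignments: drop 72 → average of remaining 4 = 355/4 = 88.75
Weighted total:
  Assignments 88.75 × 0.49 = 43.4875
  Final exam 92 × 0.16 = 14.72
  Oral exam 69 × 0.09 = 6.21
  Lab reports 61 × 0.26 = 15.86
Sum = 80.2775
80.2775 is ≥ 78 and < 81 → C+

C+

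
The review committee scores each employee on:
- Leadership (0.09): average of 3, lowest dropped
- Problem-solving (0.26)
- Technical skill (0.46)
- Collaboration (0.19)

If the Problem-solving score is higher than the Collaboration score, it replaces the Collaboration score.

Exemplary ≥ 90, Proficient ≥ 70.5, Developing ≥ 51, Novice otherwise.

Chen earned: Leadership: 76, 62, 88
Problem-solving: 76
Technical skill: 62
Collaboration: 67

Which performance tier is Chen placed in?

Leadership: drop 62 → average of remaining 2 = 164/2 = 82
Problem-solving (76) > Collaboration (67), so Collaboration counts as 76.
Weighted total:
  Leadership 82 × 0.09 = 7.38
  Problem-solving 76 × 0.26 = 19.76
  Technical skill 62 × 0.46 = 28.52
  Collaboration 76 × 0.19 = 14.44
Sum = 70.1
70.1 is ≥ 51 and < 70.5 → Developing

Developing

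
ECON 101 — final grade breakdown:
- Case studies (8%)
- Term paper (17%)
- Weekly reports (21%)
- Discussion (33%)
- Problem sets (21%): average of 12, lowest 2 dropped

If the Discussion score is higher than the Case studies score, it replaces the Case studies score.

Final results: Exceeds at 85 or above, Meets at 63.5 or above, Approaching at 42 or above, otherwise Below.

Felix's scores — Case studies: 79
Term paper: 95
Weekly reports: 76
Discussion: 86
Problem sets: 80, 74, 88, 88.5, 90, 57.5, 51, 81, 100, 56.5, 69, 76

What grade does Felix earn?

Problem sets: drop 51, 56.5 → average of remaining 10 = 804/10 = 80.4
Discussion (86) > Case studies (79), so Case studies counts as 86.
Weighted total:
  Case studies 86 × 0.08 = 6.88
  Term paper 95 × 0.17 = 16.15
  Weekly reports 76 × 0.21 = 15.96
  Discussion 86 × 0.33 = 28.38
  Problem sets 80.4 × 0.21 = 16.884
Sum = 84.254
84.254 is ≥ 63.5 and < 85 → Meets

Meets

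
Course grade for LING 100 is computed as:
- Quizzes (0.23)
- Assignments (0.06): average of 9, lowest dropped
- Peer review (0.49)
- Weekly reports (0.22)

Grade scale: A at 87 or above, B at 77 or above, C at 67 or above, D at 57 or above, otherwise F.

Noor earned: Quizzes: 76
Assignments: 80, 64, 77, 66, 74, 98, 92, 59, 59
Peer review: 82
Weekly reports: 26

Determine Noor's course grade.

Assignments: drop 59 → average of remaining 8 = 610/8 = 76.25
Weighted total:
  Quizzes 76 × 0.23 = 17.48
  Assignments 76.25 × 0.06 = 4.575
  Peer review 82 × 0.49 = 40.18
  Weekly reports 26 × 0.22 = 5.72
Sum = 67.955
67.955 is ≥ 67 and < 77 → C

C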